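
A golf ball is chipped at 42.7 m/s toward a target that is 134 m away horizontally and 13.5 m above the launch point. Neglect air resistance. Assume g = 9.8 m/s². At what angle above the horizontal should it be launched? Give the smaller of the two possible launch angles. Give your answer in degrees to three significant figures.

Trajectory: y = x tanθ − g x² (1 + tan²θ)/(2v₀²). With x = 134, y = 13.5, v₀ = 42.7, g = 9.80:
48.26 tan²θ − 134 tanθ + (61.76) = 0.
tanθ = [134 ± √(134² − 4 × 48.26 × (61.76))] / (2 × 48.26) = (134 ± 77.69) / 96.51, giving tanθ = 0.5835 or 2.193.
θ = 30.26° or 65.49°; the smaller is 30.26°.

30.3°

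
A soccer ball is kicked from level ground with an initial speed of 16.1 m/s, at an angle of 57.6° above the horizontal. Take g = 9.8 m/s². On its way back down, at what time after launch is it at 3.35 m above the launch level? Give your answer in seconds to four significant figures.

vₓ = 16.10 cos 57.6° = 8.627 m/s; v_y0 = 16.10 sin 57.6° = 13.59 m/s.
Set y = v_y0 t − ½ g t² = 3.35: 4.900 t² − 13.59 t + 3.35 = 0.
Quadratic formula: t = (13.59 ± √119.13) / 9.80 = (13.59 ± 10.91) / 9.80 → t = 0.2734 s or 2.501 s.
The descending-branch root is 2.501 s.

2.501 s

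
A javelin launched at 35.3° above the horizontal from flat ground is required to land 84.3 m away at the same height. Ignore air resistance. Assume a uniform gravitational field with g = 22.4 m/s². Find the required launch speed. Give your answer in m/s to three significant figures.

On level ground R = v₀² sin 2θ / g ⇒ v₀ = √(gR / sin 2θ).
v₀ = √(22.4 × 84.3 / sin 70.60°) = √(1888 / 0.9432) = √2002.0 = 44.74 m/s.

44.7 m/s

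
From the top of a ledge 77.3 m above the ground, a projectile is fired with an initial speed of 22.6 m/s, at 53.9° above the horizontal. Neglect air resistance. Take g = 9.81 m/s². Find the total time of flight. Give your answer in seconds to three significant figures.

6.25 s

Horizontal component vₓ = 22.60 cos 53.9° = 13.32 m/s; vertical v_y0 = 22.60 sin 53.9° = 18.26 m/s.
With up positive and y = 0 at the ground: y(t) = 77.3 + (18.26) t − 4.905 t². Setting y = 0 and taking the positive root: t = [18.26 + √(18.26² + 2·9.81·77.3)] / 9.81 = (18.26 + 43.01) / 9.81 = 6.246 s.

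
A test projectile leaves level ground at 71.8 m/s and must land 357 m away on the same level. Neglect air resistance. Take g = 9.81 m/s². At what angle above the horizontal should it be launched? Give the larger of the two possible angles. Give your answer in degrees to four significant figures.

68.60°

Level-ground range R = v₀² sin(2θ)/g ⇒ sin(2θ) = gR/v₀² = 9.81 × 357 / 71.8² = 0.6793.
2θ = 42.79° or 180° − 42.79° = 137.2°, so θ = 21.40° or 68.60°.
The larger angle is 68.60°.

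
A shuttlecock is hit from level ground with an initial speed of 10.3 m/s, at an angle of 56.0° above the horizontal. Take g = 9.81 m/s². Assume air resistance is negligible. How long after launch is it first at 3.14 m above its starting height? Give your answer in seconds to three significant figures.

Horizontal component vₓ = 10.30 cos 56.0° = 5.760 m/s; vertical v_y0 = 10.30 sin 56.0° = 8.539 m/s.
Set y = v_y0 t − ½ g t² = 3.14: 4.905 t² − 8.539 t + 3.14 = 0.
Quadratic formula: t = (8.539 ± √11.309) / 9.81 = (8.539 ± 3.363) / 9.81 → t = 0.5276 s or 1.213 s.
The first (ascending) time is 0.5276 s.

0.528 s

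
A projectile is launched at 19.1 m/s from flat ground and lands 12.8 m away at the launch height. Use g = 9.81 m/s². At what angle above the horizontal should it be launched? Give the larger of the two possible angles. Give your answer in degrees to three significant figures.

From R = (v₀²/g) sin 2θ: sin 2θ = 9.81 × 12.8 / 364.81 = 0.3442.
2θ = 20.13° or 180° − 20.13° = 159.9°, so θ = 10.07° or 79.93°.
The larger angle is 79.93°.

79.9°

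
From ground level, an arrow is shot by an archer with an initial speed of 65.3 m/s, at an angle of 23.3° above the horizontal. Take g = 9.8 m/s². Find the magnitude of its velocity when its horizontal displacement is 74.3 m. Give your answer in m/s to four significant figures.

61.52 m/s

Resolve: vₓ = 65.30 cos 23.3° = 59.97 m/s and v_y0 = 65.30 sin 23.3° = 25.83 m/s.
x = vₓ t ⇒ t = 74.3/59.97 = 1.239 s.
Vertical velocity there: v_y = v_y0 − g t = 25.83 − 9.80 × 1.239 = 13.69 m/s.
Speed: √(vₓ² + v_y²) = √(59.97² + 13.69²) = 61.52 m/s.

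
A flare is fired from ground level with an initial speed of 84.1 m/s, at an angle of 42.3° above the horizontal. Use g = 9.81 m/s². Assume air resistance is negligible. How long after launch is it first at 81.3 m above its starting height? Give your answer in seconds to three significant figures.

Horizontal component vₓ = 84.10 cos 42.3° = 62.20 m/s; vertical v_y0 = 84.10 sin 42.3° = 56.60 m/s.
Set y = v_y0 t − ½ g t² = 81.3: 4.905 t² − 56.60 t + 81.3 = 0.
Quadratic formula: t = (56.60 ± √1608.5) / 9.81 = (56.60 ± 40.11) / 9.81 → t = 1.681 s or 9.858 s.
The first (ascending) time is 1.681 s.

1.68 s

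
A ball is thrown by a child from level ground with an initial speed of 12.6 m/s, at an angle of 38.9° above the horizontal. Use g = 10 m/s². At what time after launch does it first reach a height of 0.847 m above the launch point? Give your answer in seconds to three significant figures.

0.115 s

Components: vₓ = 12.60 cos 38.9° = 9.806 m/s, v_y0 = 12.60 sin 38.9° = 7.912 m/s.
Set y = v_y0 t − ½ g t² = 0.847: 5.000 t² − 7.912 t + 0.847 = 0.
t = [7.912 ± √(7.912² − 2·10.0·0.847)] / 10.0 = (7.912 ± 6.758) / 10.0, so t = 0.1155 s or t = 1.467 s.
The first (ascending) time is 0.1155 s.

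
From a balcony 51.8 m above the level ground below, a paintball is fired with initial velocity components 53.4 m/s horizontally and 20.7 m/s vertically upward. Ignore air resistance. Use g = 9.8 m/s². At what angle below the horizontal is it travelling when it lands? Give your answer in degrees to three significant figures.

With up positive and y = 0 at the ground: y(t) = 51.8 + (20.70) t − 4.900 t². Setting y = 0 and taking the positive root: t = [20.70 + √(20.70² + 2·9.80·51.8)] / 9.80 = (20.70 + 38.00) / 9.80 = 5.989 s.
At impact: v_y = v_y0 − g t = −38.00 m/s; vₓ = 53.40 m/s.
Angle below horizontal: arctan(|v_y|/vₓ) = arctan(38.00/53.40) = 35.43°.

35.4°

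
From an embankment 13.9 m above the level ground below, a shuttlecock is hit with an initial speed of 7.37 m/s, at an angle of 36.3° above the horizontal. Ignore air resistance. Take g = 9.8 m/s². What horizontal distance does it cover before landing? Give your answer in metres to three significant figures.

13.0 m

vₓ = 7.370 cos 36.3° = 5.940 m/s; v_y0 = 7.370 sin 36.3° = 4.363 m/s.
The projectile lands when y = 13.9 + (4.363) t − ½·9.80·t² = 0. Positive root: t = (4.363 + √(4.363² + 2·9.80·13.9)) / 9.80 = (4.363 + 17.07) / 9.80 = 2.187 s.
Horizontal distance: R = vₓ t = 5.940 × 2.187 = 12.99 m.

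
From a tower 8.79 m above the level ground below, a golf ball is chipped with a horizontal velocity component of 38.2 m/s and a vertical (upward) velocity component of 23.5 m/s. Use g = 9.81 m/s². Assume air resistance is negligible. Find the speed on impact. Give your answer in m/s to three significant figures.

Vertical motion (up positive, ground at y = 0): 4.905 t² − (23.50) t − 8.79 = 0, so t = (23.50 + √(23.50² + 2·9.81·8.79)) / 9.81 = (23.50 + 26.92) / 9.81 = 5.140 s.
Vertical velocity at impact: v_y = v_y0 − g t = 23.50 − 9.81 × 5.140 = −26.92 m/s.
Speed: |v| = √(vₓ² + v_y²) = √(38.20² + 26.92²) = 46.73 m/s.

46.7 m/s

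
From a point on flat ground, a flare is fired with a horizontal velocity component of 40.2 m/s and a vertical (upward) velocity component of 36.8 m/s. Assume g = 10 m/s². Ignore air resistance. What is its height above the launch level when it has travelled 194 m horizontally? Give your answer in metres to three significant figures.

Time to reach x = 194 m: t = x/vₓ = 194/40.20 = 4.826 s.
Height: y = v_y0 t − ½ g t² = 36.80 × 4.826 − 5.000 × 4.826² = 177.6 − 116.4 = 61.15 m.

61.1 m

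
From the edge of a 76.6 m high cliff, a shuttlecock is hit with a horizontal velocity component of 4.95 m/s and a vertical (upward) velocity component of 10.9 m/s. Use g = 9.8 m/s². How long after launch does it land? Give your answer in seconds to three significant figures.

5.22 s

With up positive and y = 0 at the ground: y(t) = 76.6 + (10.90) t − 4.900 t². Setting y = 0 and taking the positive root: t = [10.90 + √(10.90² + 2·9.80·76.6)] / 9.80 = (10.90 + 40.25) / 9.80 = 5.220 s.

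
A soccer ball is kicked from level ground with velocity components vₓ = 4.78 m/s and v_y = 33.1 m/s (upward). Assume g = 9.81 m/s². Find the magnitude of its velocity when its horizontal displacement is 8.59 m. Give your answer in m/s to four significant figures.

16.19 m/s

At x = 8.59 m, t = x/vₓ = 8.59/4.780 = 1.797 s.
Vertical velocity there: v_y = v_y0 − g t = 33.10 − 9.81 × 1.797 = 15.47 m/s.
Speed: √(vₓ² + v_y²) = √(4.780² + 15.47²) = 16.19 m/s.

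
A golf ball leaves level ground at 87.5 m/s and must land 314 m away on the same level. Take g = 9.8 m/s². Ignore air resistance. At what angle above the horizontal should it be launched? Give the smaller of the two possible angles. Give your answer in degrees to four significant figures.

11.85°

From R = (v₀²/g) sin 2θ: sin 2θ = 9.80 × 314 / 7656.2 = 0.4019.
2θ = 23.70° or 180° − 23.70° = 156.3°, so θ = 11.85° or 78.15°.
The smaller angle is 11.85°.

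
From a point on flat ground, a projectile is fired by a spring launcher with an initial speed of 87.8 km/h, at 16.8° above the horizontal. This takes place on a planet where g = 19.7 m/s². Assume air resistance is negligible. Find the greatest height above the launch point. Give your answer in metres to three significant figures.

1.26 m

Convert: 87.8 km/h = 87.8/3.6 = 24.39 m/s.
Components: vₓ = 24.39 cos 16.8° = 23.35 m/s, v_y0 = 24.39 sin 16.8° = 7.049 m/s.
Maximum height: H = v_y0² / (2g) = 7.049² / (2 × 19.7) = 1.261 m.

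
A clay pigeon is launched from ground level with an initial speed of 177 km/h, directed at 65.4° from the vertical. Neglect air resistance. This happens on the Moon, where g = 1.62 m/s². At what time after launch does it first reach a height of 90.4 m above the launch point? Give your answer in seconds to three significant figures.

Convert: 177 km/h = 177/3.6 = 49.17 m/s.
Horizontal component vₓ = 49.17 sin 65.4° = 44.70 m/s; vertical v_y0 = 49.17 cos 65.4° = 20.47 m/s.
Height y(t) = 20.47 t − 0.8100 t² = 90.4 gives 0.8100 t² − 20.47 t + 90.4 = 0.
Quadratic formula: t = (20.47 ± √126.01) / 1.62 = (20.47 ± 11.23) / 1.62 → t = 5.705 s or 19.56 s.
The first (ascending) time is 5.705 s.

5.70 s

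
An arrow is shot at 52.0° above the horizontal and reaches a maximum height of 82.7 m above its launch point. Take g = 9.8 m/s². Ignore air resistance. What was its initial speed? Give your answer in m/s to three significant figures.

At the peak v_y = 0, so v_y0 = √(2gH) = √(2 × 9.80 × 82.7) = 40.26 m/s.
v_y0 = v₀ sin θ ⇒ v₀ = 40.26 / sin 52.0° = 51.09 m/s.

51.1 m/s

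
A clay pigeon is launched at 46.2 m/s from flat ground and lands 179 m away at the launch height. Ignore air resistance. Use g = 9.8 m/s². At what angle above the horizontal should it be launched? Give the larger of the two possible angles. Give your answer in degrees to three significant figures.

62.4°

From R = (v₀²/g) sin 2θ: sin 2θ = 9.80 × 179 / 2134.4 = 0.8219.
2θ = 55.27° or 180° − 55.27° = 124.7°, so θ = 27.64° or 62.36°.
The larger angle is 62.36°.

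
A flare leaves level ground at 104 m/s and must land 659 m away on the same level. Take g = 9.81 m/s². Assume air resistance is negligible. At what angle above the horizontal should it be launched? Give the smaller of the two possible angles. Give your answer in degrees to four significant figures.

18.35°

Level-ground range R = v₀² sin(2θ)/g ⇒ sin(2θ) = gR/v₀² = 9.81 × 659 / 104² = 0.5977.
2θ = 36.71° or 180° − 36.71° = 143.3°, so θ = 18.35° or 71.65°.
The smaller angle is 18.35°.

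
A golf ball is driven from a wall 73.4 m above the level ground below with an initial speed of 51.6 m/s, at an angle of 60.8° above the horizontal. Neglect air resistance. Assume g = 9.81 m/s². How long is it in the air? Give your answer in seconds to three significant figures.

10.6 s

vₓ = 51.60 cos 60.8° = 25.17 m/s; v_y0 = 51.60 sin 60.8° = 45.04 m/s.
With up positive and y = 0 at the ground: y(t) = 73.4 + (45.04) t − 4.905 t². Setting y = 0 and taking the positive root: t = [45.04 + √(45.04² + 2·9.81·73.4)] / 9.81 = (45.04 + 58.90) / 9.81 = 10.60 s.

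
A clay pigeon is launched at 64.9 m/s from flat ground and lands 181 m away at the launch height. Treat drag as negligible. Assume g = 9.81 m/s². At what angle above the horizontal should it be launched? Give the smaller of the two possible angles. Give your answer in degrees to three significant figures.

Level-ground range R = v₀² sin(2θ)/g ⇒ sin(2θ) = gR/v₀² = 9.81 × 181 / 64.9² = 0.4216.
2θ = 24.93° or 180° − 24.93° = 155.1°, so θ = 12.47° or 77.53°.
The smaller angle is 12.47°.

12.5°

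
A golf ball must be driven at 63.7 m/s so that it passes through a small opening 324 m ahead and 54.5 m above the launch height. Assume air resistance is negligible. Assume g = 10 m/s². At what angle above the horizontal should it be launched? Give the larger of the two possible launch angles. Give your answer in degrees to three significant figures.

58.6°

Trajectory: y = x tanθ − g x² (1 + tan²θ)/(2v₀²). With x = 324, y = 54.5, v₀ = 63.7, g = 10.0:
129.4 tan²θ − 324 tanθ + (183.9) = 0.
tanθ = [324 ± √(324² − 4 × 129.4 × (183.9))] / (2 × 129.4) = (324 ± 99.23) / 258.7, giving tanθ = 0.8688 or 1.636.
θ = 40.98° or 58.56°; the larger is 58.56°.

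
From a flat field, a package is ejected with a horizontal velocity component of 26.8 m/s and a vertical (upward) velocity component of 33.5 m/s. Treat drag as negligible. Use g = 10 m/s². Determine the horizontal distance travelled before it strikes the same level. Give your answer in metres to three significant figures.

Time aloft: T = 2 v_y0 / g = 2 × 33.50 / 10.0 = 6.700 s.
Horizontal distance R = vₓ T = 26.80 × 6.700 = 179.6 m.

180 m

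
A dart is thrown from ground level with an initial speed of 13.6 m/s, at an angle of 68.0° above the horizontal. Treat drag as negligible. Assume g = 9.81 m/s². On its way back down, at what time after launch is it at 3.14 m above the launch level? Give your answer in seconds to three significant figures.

2.29 s

Components: vₓ = 13.60 cos 68.0° = 5.095 m/s, v_y0 = 13.60 sin 68.0° = 12.61 m/s.
Height y(t) = 12.61 t − 4.905 t² = 3.14 gives 4.905 t² − 12.61 t + 3.14 = 0.
Quadratic formula: t = (12.61 ± √97.398) / 9.81 = (12.61 ± 9.869) / 9.81 → t = 0.2794 s or 2.291 s.
The descending-branch root is 2.291 s.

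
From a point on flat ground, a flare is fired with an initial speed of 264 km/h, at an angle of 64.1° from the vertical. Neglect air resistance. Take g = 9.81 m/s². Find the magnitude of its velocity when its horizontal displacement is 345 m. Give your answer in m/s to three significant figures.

68.7 m/s

Convert: 264 km/h = 264/3.6 = 73.33 m/s.
Resolve: vₓ = 73.33 sin 64.1° = 65.97 m/s and v_y0 = 73.33 cos 64.1° = 32.03 m/s.
x = vₓ t ⇒ t = 345/65.97 = 5.230 s.
Vertical velocity there: v_y = v_y0 − g t = 32.03 − 9.81 × 5.230 = −19.27 m/s.
Speed: √(vₓ² + v_y²) = √(65.97² + 19.27²) = 68.73 m/s.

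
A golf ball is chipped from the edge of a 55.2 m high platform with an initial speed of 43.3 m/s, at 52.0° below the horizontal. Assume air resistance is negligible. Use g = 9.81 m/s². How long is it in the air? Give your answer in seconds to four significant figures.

1.354 s

vₓ = 43.30 cos 52.0° = 26.66 m/s; v_y0 = −34.12 m/s (downward).
The projectile lands when y = 55.2 + (−34.12) t − ½·9.81·t² = 0. Positive root: t = (−34.12 + √(34.12² + 2·9.81·55.2)) / 9.81 = (−34.12 + 47.41) / 9.81 = 1.354 s.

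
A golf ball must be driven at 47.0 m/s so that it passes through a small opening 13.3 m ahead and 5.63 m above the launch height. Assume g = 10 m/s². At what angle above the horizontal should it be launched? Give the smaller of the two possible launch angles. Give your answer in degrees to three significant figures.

24.7°

Trajectory: y = x tanθ − g x² (1 + tan²θ)/(2v₀²). With x = 13.3, y = 5.63, v₀ = 47.0, g = 10.0:
0.4004 tan²θ − 13.3 tanθ + (6.030) = 0.
tanθ = [13.3 ± √(13.3² − 4 × 0.4004 × (6.030))] / (2 × 0.4004) = (13.3 ± 12.93) / 0.8008, giving tanθ = 0.4598 or 32.76.
θ = 24.69° or 88.25°; the smaller is 24.69°.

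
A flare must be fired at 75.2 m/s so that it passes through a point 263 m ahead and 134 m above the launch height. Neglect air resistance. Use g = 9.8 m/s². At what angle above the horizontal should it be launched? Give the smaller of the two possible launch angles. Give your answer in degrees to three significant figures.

43.2°

Trajectory: y = x tanθ − g x² (1 + tan²θ)/(2v₀²). With x = 263, y = 134, v₀ = 75.2, g = 9.80:
59.93 tan²θ − 263 tanθ + (193.9) = 0.
tanθ = [263 ± √(263² − 4 × 59.93 × (193.9))] / (2 × 59.93) = (263 ± 150.6) / 119.9, giving tanθ = 0.9378 or 3.450.
θ = 43.16° or 73.84°; the smaller is 43.16°.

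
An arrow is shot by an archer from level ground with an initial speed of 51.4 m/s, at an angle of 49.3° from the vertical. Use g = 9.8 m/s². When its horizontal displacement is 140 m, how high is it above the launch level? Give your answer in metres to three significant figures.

vₓ = 51.40 sin 49.3° = 38.97 m/s; v_y0 = 51.40 cos 49.3° = 33.52 m/s.
At x = 140 m, t = x/vₓ = 140/38.97 = 3.593 s.
Height: y = v_y0 t − ½ g t² = 33.52 × 3.593 − 4.900 × 3.593² = 120.4 − 63.25 = 57.17 m.

57.2 m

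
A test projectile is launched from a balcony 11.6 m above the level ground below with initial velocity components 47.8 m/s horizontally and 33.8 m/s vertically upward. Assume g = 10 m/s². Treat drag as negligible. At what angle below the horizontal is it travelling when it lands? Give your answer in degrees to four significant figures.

The projectile lands when y = 11.6 + (33.80) t − ½·10.0·t² = 0. Positive root: t = (33.80 + √(33.80² + 2·10.0·11.6)) / 10.0 = (33.80 + 37.07) / 10.0 = 7.087 s.
At impact: v_y = v_y0 − g t = −37.07 m/s; vₓ = 47.80 m/s.
Angle below horizontal: arctan(|v_y|/vₓ) = arctan(37.07/47.80) = 37.80°.

37.80°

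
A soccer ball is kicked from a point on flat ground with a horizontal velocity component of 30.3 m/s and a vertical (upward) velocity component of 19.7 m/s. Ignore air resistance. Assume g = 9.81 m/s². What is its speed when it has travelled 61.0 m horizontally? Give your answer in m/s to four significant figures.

30.30 m/s

At x = 61.0 m, t = x/vₓ = 61.0/30.30 = 2.013 s.
Vertical velocity there: v_y = v_y0 − g t = 19.70 − 9.81 × 2.013 = −0.04950 m/s.
Speed: √(vₓ² + v_y²) = √(30.30² + 0.04950²) = 30.30 m/s.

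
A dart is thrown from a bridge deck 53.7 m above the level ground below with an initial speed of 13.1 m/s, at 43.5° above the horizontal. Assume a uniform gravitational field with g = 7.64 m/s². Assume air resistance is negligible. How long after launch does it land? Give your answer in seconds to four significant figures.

Resolve: vₓ = 13.10 cos 43.5° = 9.502 m/s and v_y0 = 13.10 sin 43.5° = 9.017 m/s.
With up positive and y = 0 at the ground: y(t) = 53.7 + (9.017) t − 3.820 t². Setting y = 0 and taking the positive root: t = [9.017 + √(9.017² + 2·7.64·53.7)] / 7.64 = (9.017 + 30.03) / 7.64 = 5.111 s.

5.111 s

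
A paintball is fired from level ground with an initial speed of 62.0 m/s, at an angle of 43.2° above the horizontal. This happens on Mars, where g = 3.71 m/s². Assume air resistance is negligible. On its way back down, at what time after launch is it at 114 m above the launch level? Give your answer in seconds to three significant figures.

19.8 s

Resolve: vₓ = 62.00 cos 43.2° = 45.20 m/s and v_y0 = 62.00 sin 43.2° = 42.44 m/s.
Require v_y0 t − ½ g t² = 114, i.e. 1.855 t² − 42.44 t + 114 = 0.
t = [42.44 ± √(42.44² − 2·3.71·114)] / 3.71 = (42.44 ± 30.91) / 3.71, so t = 3.108 s or t = 19.77 s.
The descending-branch root is 19.77 s.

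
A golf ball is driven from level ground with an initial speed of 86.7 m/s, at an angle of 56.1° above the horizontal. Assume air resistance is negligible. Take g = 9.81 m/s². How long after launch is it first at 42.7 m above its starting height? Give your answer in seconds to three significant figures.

Resolve: vₓ = 86.70 cos 56.1° = 48.36 m/s and v_y0 = 86.70 sin 56.1° = 71.96 m/s.
Height y(t) = 71.96 t − 4.905 t² = 42.7 gives 4.905 t² − 71.96 t + 42.7 = 0.
Quadratic formula: t = (71.96 ± √4340.8) / 9.81 = (71.96 ± 65.88) / 9.81 → t = 0.6195 s or 14.05 s.
The first (ascending) time is 0.6195 s.

0.620 s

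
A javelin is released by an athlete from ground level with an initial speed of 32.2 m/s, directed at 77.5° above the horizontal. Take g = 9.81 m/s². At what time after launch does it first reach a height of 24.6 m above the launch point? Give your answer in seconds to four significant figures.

0.9124 s

Components: vₓ = 32.20 cos 77.5° = 6.969 m/s, v_y0 = 32.20 sin 77.5° = 31.44 m/s.
Height y(t) = 31.44 t − 4.905 t² = 24.6 gives 4.905 t² − 31.44 t + 24.6 = 0.
Quadratic formula: t = (31.44 ± √505.62) / 9.81 = (31.44 ± 22.49) / 9.81 → t = 0.9124 s or 5.497 s.
The first (ascending) time is 0.9124 s.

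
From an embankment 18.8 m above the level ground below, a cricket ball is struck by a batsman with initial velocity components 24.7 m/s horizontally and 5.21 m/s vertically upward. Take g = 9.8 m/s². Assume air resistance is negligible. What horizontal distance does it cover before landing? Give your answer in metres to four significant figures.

63.26 m

The projectile lands when y = 18.8 + (5.210) t − ½·9.80·t² = 0. Positive root: t = (5.210 + √(5.210² + 2·9.80·18.8)) / 9.80 = (5.210 + 19.89) / 9.80 = 2.561 s.
Horizontal distance: R = vₓ t = 24.70 × 2.561 = 63.26 m.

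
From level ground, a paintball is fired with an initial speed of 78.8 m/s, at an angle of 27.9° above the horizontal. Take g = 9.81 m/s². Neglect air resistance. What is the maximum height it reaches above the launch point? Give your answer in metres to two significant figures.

69 m

Horizontal component vₓ = 78.80 cos 27.9° = 69.64 m/s; vertical v_y0 = 78.80 sin 27.9° = 36.87 m/s.
Maximum height: H = v_y0² / (2g) = 36.87² / (2 × 9.81) = 69.30 m.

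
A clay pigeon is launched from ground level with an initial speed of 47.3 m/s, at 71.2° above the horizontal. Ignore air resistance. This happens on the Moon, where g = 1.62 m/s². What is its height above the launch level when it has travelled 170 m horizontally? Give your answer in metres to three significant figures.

Components: vₓ = 47.30 cos 71.2° = 15.24 m/s, v_y0 = 47.30 sin 71.2° = 44.78 m/s.
At x = 170 m, t = x/vₓ = 170/15.24 = 11.15 s.
Height: y = v_y0 t − ½ g t² = 44.78 × 11.15 − 0.8100 × 11.15² = 499.4 − 100.7 = 398.6 m.

399 m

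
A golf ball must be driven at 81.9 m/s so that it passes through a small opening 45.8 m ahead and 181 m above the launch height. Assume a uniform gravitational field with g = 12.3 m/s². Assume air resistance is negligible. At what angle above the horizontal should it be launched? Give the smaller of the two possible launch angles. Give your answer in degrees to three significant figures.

78.9°

Trajectory: y = x tanθ − g x² (1 + tan²θ)/(2v₀²). With x = 45.8, y = 181, v₀ = 81.9, g = 12.3:
1.923 tan²θ − 45.8 tanθ + (182.9) = 0.
tanθ = [45.8 ± √(45.8² − 4 × 1.923 × (182.9))] / (2 × 1.923) = (45.8 ± 26.28) / 3.847, giving tanθ = 5.076 or 18.74.
θ = 78.85° or 86.95°; the smaller is 78.85°.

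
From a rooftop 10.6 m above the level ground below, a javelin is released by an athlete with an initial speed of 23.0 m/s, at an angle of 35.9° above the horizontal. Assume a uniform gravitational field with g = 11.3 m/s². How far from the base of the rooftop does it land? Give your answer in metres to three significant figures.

Components: vₓ = 23.00 cos 35.9° = 18.63 m/s, v_y0 = 23.00 sin 35.9° = 13.49 m/s.
Vertical motion (up positive, ground at y = 0): 5.650 t² − (13.49) t − 10.6 = 0, so t = (13.49 + √(13.49² + 2·11.3·10.6)) / 11.3 = (13.49 + 20.53) / 11.3 = 3.010 s.
Horizontal distance: R = vₓ t = 18.63 × 3.010 = 56.08 m.

56.1 m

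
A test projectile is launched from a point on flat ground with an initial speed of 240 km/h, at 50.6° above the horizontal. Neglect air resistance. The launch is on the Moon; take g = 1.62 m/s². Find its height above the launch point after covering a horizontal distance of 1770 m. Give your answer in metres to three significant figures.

738 m

Convert: 240 km/h = 240/3.6 = 66.67 m/s.
Components: vₓ = 66.67 cos 50.6° = 42.32 m/s, v_y0 = 66.67 sin 50.6° = 51.52 m/s.
At x = 1770 m, t = x/vₓ = 1770/42.32 = 41.83 s.
Height: y = v_y0 t − ½ g t² = 51.52 × 41.83 − 0.8100 × 41.83² = 2155 − 1417 = 737.6 m.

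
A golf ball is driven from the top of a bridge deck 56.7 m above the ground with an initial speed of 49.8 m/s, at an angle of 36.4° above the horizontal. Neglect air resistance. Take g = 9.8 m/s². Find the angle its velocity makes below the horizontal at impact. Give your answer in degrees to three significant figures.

48.0°

Horizontal component vₓ = 49.80 cos 36.4° = 40.08 m/s; vertical v_y0 = 49.80 sin 36.4° = 29.55 m/s.
With up positive and y = 0 at the ground: y(t) = 56.7 + (29.55) t − 4.900 t². Setting y = 0 and taking the positive root: t = [29.55 + √(29.55² + 2·9.80·56.7)] / 9.80 = (29.55 + 44.55) / 9.80 = 7.561 s.
At impact: v_y = v_y0 − g t = −44.55 m/s; vₓ = 40.08 m/s.
Angle below horizontal: arctan(|v_y|/vₓ) = arctan(44.55/40.08) = 48.02°.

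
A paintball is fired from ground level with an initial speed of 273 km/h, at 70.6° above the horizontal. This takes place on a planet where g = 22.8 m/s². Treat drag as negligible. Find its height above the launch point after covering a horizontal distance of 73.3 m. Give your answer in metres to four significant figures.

Convert: 273 km/h = 273/3.6 = 75.83 m/s.
vₓ = 75.83 cos 70.6° = 25.19 m/s; v_y0 = 75.83 sin 70.6° = 71.53 m/s.
At x = 73.3 m, t = x/vₓ = 73.3/25.19 = 2.910 s.
Height: y = v_y0 t − ½ g t² = 71.53 × 2.910 − 11.40 × 2.910² = 208.1 − 96.54 = 111.6 m.

111.6 m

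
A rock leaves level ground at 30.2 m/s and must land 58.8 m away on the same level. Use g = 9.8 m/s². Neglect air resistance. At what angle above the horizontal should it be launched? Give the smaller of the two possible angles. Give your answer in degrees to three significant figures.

R = v₀² sin 2θ / g gives sin 2θ = gR/v₀² = 9.80·58.8/30.2² = 0.6318.
2θ = 39.18° or 180° − 39.18° = 140.8°, so θ = 19.59° or 70.41°.
The smaller angle is 19.59°.

19.6°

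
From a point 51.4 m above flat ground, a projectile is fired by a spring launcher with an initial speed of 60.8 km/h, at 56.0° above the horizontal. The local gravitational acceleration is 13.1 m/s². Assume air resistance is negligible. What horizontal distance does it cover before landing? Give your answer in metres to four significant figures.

38.41 m

Convert: 60.8 km/h = 60.8/3.6 = 16.89 m/s.
Horizontal component vₓ = 16.89 cos 56.0° = 9.444 m/s; vertical v_y0 = 16.89 sin 56.0° = 14.00 m/s.
Vertical motion (up positive, ground at y = 0): 6.550 t² − (14.00) t − 51.4 = 0, so t = (14.00 + √(14.00² + 2·13.1·51.4)) / 13.1 = (14.00 + 39.28) / 13.1 = 4.067 s.
Horizontal distance: R = vₓ t = 9.444 × 4.067 = 38.41 m.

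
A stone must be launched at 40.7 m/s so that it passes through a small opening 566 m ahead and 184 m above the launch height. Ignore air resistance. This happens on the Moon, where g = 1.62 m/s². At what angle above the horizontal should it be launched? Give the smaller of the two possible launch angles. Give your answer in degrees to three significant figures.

Trajectory: y = x tanθ − g x² (1 + tan²θ)/(2v₀²). With x = 566, y = 184, v₀ = 40.7, g = 1.62:
156.6 tan²θ − 566 tanθ + (340.6) = 0.
tanθ = [566 ± √(566² − 4 × 156.6 × (340.6))] / (2 × 156.6) = (566 ± 327.0) / 313.3, giving tanθ = 0.7630 or 2.850.
θ = 37.34° or 70.67°; the smaller is 37.34°.

37.3°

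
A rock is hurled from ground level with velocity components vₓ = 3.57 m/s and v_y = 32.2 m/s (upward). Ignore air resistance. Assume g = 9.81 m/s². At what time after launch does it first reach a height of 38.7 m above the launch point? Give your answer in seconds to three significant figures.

1.58 s

Height y(t) = 32.20 t − 4.905 t² = 38.7 gives 4.905 t² − 32.20 t + 38.7 = 0.
t = [32.20 ± √(32.20² − 2·9.81·38.7)] / 9.81 = (32.20 ± 16.66) / 9.81, so t = 1.584 s or t = 4.981 s.
The first (ascending) time is 1.584 s.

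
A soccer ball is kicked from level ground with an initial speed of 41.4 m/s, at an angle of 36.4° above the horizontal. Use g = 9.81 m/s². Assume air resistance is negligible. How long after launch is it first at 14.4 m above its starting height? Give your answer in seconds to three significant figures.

0.678 s

vₓ = 41.40 cos 36.4° = 33.32 m/s; v_y0 = 41.40 sin 36.4° = 24.57 m/s.
Set y = v_y0 t − ½ g t² = 14.4: 4.905 t² − 24.57 t + 14.4 = 0.
Quadratic formula: t = (24.57 ± √321.04) / 9.81 = (24.57 ± 17.92) / 9.81 → t = 0.6779 s or 4.331 s.
The first (ascending) time is 0.6779 s.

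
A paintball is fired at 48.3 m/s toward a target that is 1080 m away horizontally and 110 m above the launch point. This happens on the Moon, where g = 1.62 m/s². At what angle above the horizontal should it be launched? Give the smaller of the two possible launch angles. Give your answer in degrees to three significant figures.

Trajectory: y = x tanθ − g x² (1 + tan²θ)/(2v₀²). With x = 1080, y = 110, v₀ = 48.3, g = 1.62:
405.0 tan²θ − 1080 tanθ + (515.0) = 0.
tanθ = [1080 ± √(1080² − 4 × 405.0 × (515.0))] / (2 × 405.0) = (1080 ± 576.3) / 810.0, giving tanθ = 0.6218 or 2.045.
θ = 31.87° or 63.94°; the smaller is 31.87°.

31.9°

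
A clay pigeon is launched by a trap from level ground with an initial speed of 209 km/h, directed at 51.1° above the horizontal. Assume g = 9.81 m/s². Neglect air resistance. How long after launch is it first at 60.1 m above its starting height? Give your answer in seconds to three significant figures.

1.61 s

Convert: 209 km/h = 209/3.6 = 58.06 m/s.
Components: vₓ = 58.06 cos 51.1° = 36.46 m/s, v_y0 = 58.06 sin 51.1° = 45.18 m/s.
Set y = v_y0 t − ½ g t² = 60.1: 4.905 t² − 45.18 t + 60.1 = 0.
t = [45.18 ± √(45.18² − 2·9.81·60.1)] / 9.81 = (45.18 ± 29.36) / 9.81, so t = 1.612 s or t = 7.599 s.
The first (ascending) time is 1.612 s.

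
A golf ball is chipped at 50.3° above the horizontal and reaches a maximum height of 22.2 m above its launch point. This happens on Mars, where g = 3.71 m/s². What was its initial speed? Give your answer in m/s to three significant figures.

At the peak v_y = 0, so v_y0 = √(2gH) = √(2 × 3.71 × 22.2) = 12.83 m/s.
v_y0 = v₀ sin θ ⇒ v₀ = 12.83 / sin 50.3° = 16.68 m/s.

16.7 m/s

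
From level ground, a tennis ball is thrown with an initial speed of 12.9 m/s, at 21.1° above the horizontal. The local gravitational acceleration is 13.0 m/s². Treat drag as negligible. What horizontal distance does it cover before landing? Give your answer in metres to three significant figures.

8.60 m

vₓ = 12.90 cos 21.1° = 12.04 m/s; v_y0 = 12.90 sin 21.1° = 4.644 m/s.
Time aloft: T = 2 v_y0 / g = 2 × 4.644 / 13.0 = 0.7145 s.
Horizontal distance R = vₓ T = 12.04 × 0.7145 = 8.599 m.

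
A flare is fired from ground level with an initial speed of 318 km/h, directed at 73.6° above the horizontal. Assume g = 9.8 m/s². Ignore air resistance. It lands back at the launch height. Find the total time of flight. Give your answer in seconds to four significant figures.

17.29 s

Convert: 318 km/h = 318/3.6 = 88.33 m/s.
Horizontal component vₓ = 88.33 cos 73.6° = 24.94 m/s; vertical v_y0 = 88.33 sin 73.6° = 84.74 m/s.
Time of flight on level ground: T = 2 v_y0 / g = 2 × 84.74 / 9.80 = 17.29 s.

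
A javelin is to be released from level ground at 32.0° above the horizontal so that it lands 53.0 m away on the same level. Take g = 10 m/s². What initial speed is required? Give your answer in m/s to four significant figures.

On level ground R = v₀² sin 2θ / g ⇒ v₀ = √(gR / sin 2θ).
v₀ = √(10.0 × 53.0 / sin 64.00°) = √(530.0 / 0.8988) = √589.68 = 24.28 m/s.

24.28 m/s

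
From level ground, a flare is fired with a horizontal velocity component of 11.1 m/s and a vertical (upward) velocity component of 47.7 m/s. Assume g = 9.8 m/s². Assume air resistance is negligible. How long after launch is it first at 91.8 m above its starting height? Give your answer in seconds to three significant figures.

2.64 s

Set y = v_y0 t − ½ g t² = 91.8: 4.900 t² − 47.70 t + 91.8 = 0.
Quadratic formula: t = (47.70 ± √476.01) / 9.80 = (47.70 ± 21.82) / 9.80 → t = 2.641 s or 7.094 s.
The first (ascending) time is 2.641 s.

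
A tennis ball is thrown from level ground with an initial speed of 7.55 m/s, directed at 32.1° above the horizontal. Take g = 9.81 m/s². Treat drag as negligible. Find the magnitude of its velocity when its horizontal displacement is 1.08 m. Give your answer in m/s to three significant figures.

Horizontal component vₓ = 7.550 cos 32.1° = 6.396 m/s; vertical v_y0 = 7.550 sin 32.1° = 4.012 m/s.
Time to reach x = 1.08 m: t = x/vₓ = 1.08/6.396 = 0.1689 s.
Vertical velocity there: v_y = v_y0 − g t = 4.012 − 9.81 × 0.1689 = 2.356 m/s.
Speed: √(vₓ² + v_y²) = √(6.396² + 2.356²) = 6.816 m/s.

6.82 m/s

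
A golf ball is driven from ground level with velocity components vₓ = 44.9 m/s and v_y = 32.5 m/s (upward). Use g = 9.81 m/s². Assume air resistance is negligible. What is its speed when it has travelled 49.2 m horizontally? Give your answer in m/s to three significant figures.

49.9 m/s

Time to reach x = 49.2 m: t = x/vₓ = 49.2/44.90 = 1.096 s.
Vertical velocity there: v_y = v_y0 − g t = 32.50 − 9.81 × 1.096 = 21.75 m/s.
Speed: √(vₓ² + v_y²) = √(44.90² + 21.75²) = 49.89 m/s.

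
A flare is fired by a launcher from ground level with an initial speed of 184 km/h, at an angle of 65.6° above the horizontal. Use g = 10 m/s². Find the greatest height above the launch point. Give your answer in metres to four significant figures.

Convert: 184 km/h = 184/3.6 = 51.11 m/s.
Horizontal component vₓ = 51.11 cos 65.6° = 21.11 m/s; vertical v_y0 = 51.11 sin 65.6° = 46.55 m/s.
Peak height H = v_y0² / (2g) = 2166.5 / 20.00 = 108.3 m.

108.3 m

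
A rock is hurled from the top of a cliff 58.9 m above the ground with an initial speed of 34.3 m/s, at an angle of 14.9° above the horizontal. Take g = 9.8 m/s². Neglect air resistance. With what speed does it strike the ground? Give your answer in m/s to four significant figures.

48.28 m/s

Components: vₓ = 34.30 cos 14.9° = 33.15 m/s, v_y0 = 34.30 sin 14.9° = 8.820 m/s.
The projectile lands when y = 58.9 + (8.820) t − ½·9.80·t² = 0. Positive root: t = (8.820 + √(8.820² + 2·9.80·58.9)) / 9.80 = (8.820 + 35.10) / 9.80 = 4.482 s.
Vertical velocity at impact: v_y = v_y0 − g t = 8.820 − 9.80 × 4.482 = −35.10 m/s.
Speed: |v| = √(vₓ² + v_y²) = √(33.15² + 35.10²) = 48.28 m/s.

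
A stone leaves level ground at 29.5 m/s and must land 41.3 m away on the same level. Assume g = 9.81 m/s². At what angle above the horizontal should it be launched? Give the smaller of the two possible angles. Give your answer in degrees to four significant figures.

13.87°

R = v₀² sin 2θ / g gives sin 2θ = gR/v₀² = 9.81·41.3/29.5² = 0.4656.
2θ = 27.75° or 180° − 27.75° = 152.3°, so θ = 13.87° or 76.13°.
The smaller angle is 13.87°.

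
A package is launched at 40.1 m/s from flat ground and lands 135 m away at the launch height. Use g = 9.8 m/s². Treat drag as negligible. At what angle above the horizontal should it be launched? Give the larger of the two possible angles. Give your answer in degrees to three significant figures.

62.3°

Level-ground range R = v₀² sin(2θ)/g ⇒ sin(2θ) = gR/v₀² = 9.80 × 135 / 40.1² = 0.8228.
2θ = 55.36° or 180° − 55.36° = 124.6°, so θ = 27.68° or 62.32°.
The larger angle is 62.32°.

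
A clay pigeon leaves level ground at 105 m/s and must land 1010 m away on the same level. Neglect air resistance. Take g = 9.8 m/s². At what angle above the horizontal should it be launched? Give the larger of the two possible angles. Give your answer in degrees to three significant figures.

From R = (v₀²/g) sin 2θ: sin 2θ = 9.80 × 1010 / 11025 = 0.8978.
2θ = 63.87° or 180° − 63.87° = 116.1°, so θ = 31.93° or 58.07°.
The larger angle is 58.07°.

58.1°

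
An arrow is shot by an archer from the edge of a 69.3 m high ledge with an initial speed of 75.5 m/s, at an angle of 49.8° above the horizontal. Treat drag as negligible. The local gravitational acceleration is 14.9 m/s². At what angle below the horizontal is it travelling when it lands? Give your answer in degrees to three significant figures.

Resolve: vₓ = 75.50 cos 49.8° = 48.73 m/s and v_y0 = 75.50 sin 49.8° = 57.67 m/s.
Vertical motion (up positive, ground at y = 0): 7.450 t² − (57.67) t − 69.3 = 0, so t = (57.67 + √(57.67² + 2·14.9·69.3)) / 14.9 = (57.67 + 73.42) / 14.9 = 8.798 s.
At impact: v_y = v_y0 − g t = −73.42 m/s; vₓ = 48.73 m/s.
Angle below horizontal: arctan(|v_y|/vₓ) = arctan(73.42/48.73) = 56.43°.

56.4°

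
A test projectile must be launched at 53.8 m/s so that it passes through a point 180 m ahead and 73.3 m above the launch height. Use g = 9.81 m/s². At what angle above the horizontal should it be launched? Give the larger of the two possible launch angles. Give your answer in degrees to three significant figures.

Trajectory: y = x tanθ − g x² (1 + tan²θ)/(2v₀²). With x = 180, y = 73.3, v₀ = 53.8, g = 9.81:
54.91 tan²θ − 180 tanθ + (128.2) = 0.
tanθ = [180 ± √(180² − 4 × 54.91 × (128.2))] / (2 × 54.91) = (180 ± 65.14) / 109.8, giving tanθ = 1.046 or 2.232.
θ = 46.29° or 65.87°; the larger is 65.87°.

65.9°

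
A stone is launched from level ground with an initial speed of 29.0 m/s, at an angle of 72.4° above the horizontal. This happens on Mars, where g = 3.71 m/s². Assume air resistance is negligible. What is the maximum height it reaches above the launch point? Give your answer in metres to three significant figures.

vₓ = 29.00 cos 72.4° = 8.769 m/s; v_y0 = 29.00 sin 72.4° = 27.64 m/s.
Peak height H = v_y0² / (2g) = 764.11 / 7.420 = 103.0 m.

103 m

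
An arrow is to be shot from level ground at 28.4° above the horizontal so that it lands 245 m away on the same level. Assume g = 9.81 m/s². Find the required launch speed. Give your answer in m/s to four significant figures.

Level-ground range: R = v₀² sin(2θ)/g, so v₀ = √(gR / sin 2θ).
v₀ = √(9.81 × 245 / sin 56.80°) = √(2403 / 0.8368) = √2872.3 = 53.59 m/s.

53.59 m/s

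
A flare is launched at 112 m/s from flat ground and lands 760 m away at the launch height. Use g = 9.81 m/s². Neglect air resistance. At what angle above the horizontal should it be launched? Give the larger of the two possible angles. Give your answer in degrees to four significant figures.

71.77°

From R = (v₀²/g) sin 2θ: sin 2θ = 9.81 × 760 / 12544 = 0.5944.
2θ = 36.47° or 180° − 36.47° = 143.5°, so θ = 18.23° or 71.77°.
The larger angle is 71.77°.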